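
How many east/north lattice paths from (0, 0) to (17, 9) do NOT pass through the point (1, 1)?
Number of paths = 1653608

Total paths from (0, 0) to (17, 9): C(26, 17) = 3124550. Paths through (1, 1): (paths (0, 0) → (1, 1)) × (paths (1, 1) → (17, 9)) = C(2, 1) · C(24, 16) = 2 · 735471 = 1470942. Avoidance count = 3124550 − 1470942 = 1653608.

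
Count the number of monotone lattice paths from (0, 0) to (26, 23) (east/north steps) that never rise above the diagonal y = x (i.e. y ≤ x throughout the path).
Number of paths = 8643460269248

By the reflection principle (André's argument), the number of monotone paths to (26, 23) with n ≤ m that never go above y = x is C(49, 26) − C(49, 27) = 58343356817424 − 49699896548176 = 8643460269248.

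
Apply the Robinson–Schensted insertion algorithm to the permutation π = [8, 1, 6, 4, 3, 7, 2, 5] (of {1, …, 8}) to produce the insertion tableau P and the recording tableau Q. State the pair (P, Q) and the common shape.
P = [1, 2, 5] / [3, 7] / [4] / [6] / [8];  Q = [1, 3, 6] / [2, 8] / [4] / [5] / [7];  common shape = (3, 2, 1, 1, 1)

Row-insert the values π_1, π_2, … into P one at a time, bumping the leftmost entry strictly greater than the inserted value down to the next row. The recording tableau Q records, in position (i, j), the step at which that cell was added to P.
  Insert 8 (step 1): P = [8];  Q = [1]
  Insert 1 (step 2): P = [1] / [8];  Q = [1] / [2]
  Insert 6 (step 3): P = [1, 6] / [8];  Q = [1, 3] / [2]
  Insert 4 (step 4): P = [1, 4] / [6] / [8];  Q = [1, 3] / [2] / [4]
  Insert 3 (step 5): P = [1, 3] / [4] / [6] / [8];  Q = [1, 3] / [2] / [4] / [5]
  Insert 7 (step 6): P = [1, 3, 7] / [4] / [6] / [8];  Q = [1, 3, 6] / [2] / [4] / [5]
  Insert 2 (step 7): P = [1, 2, 7] / [3] / [4] / [6] / [8];  Q = [1, 3, 6] / [2] / [4] / [5] / [7]
  Insert 5 (step 8): P = [1, 2, 5] / [3, 7] / [4] / [6] / [8];  Q = [1, 3, 6] / [2, 8] / [4] / [5] / [7]
Final shape: (3, 2, 1, 1, 1).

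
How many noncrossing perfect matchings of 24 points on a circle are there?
C_12 = 208012

These noncrossing handshakes are counted by the Catalan number C_n = (1/(n + 1)) · C(2n, n). For n = 12: C_12 = (1/13) · C(24, 12) = 2704156/13 = 208012.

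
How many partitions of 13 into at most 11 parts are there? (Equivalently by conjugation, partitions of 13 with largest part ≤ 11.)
p(13, parts ≤ 11) = 99

Partitions of 13 with all parts ≤ 11: 11+2, 11+1+1, 10+3, 10+2+1, 10+1+1+1, 9+4, 9+3+1, 9+2+2, 9+2+1+1, 9+1+1+1+1, 8+5, 8+4+1, 8+3+2, 8+3+1+1, 8+2+2+1, 8+2+1+1+1, 8+1+1+1+1+1, 7+6, 7+5+1, 7+4+2, 7+4+1+1, 7+3+3, 7+3+2+1, 7+3+1+1+1, 7+2+2+2, 7+2+2+1+1, 7+2+1+1+1+1, 7+1+1+1+1+1+1, 6+6+1, 6+5+2, … (99 total). Count = 99.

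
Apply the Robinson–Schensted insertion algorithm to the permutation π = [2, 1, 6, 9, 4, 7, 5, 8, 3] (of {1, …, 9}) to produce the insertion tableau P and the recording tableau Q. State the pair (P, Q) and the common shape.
P = [1, 3, 5, 8] / [2, 4, 7] / [6] / [9];  Q = [1, 3, 4, 8] / [2, 5, 6] / [7] / [9];  common shape = (4, 3, 1, 1)

Row-insert the values π_1, π_2, … into P one at a time, bumping the leftmost entry strictly greater than the inserted value down to the next row. The recording tableau Q records, in position (i, j), the step at which that cell was added to P.
  Insert 2 (step 1): P = [2];  Q = [1]
  Insert 1 (step 2): P = [1] / [2];  Q = [1] / [2]
  Insert 6 (step 3): P = [1, 6] / [2];  Q = [1, 3] / [2]
  Insert 9 (step 4): P = [1, 6, 9] / [2];  Q = [1, 3, 4] / [2]
  Insert 4 (step 5): P = [1, 4, 9] / [2, 6];  Q = [1, 3, 4] / [2, 5]
  Insert 7 (step 6): P = [1, 4, 7] / [2, 6, 9];  Q = [1, 3, 4] / [2, 5, 6]
  Insert 5 (step 7): P = [1, 4, 5] / [2, 6, 7] / [9];  Q = [1, 3, 4] / [2, 5, 6] / [7]
  Insert 8 (step 8): P = [1, 4, 5, 8] / [2, 6, 7] / [9];  Q = [1, 3, 4, 8] / [2, 5, 6] / [7]
  Insert 3 (step 9): P = [1, 3, 5, 8] / [2, 4, 7] / [6] / [9];  Q = [1, 3, 4, 8] / [2, 5, 6] / [7] / [9]
Final shape: (4, 3, 1, 1).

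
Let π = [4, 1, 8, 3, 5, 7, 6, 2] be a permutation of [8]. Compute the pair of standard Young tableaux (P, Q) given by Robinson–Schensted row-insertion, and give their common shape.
P = [1, 2, 5, 6] / [3, 7] / [4] / [8];  Q = [1, 3, 5, 6] / [2, 4] / [7] / [8];  common shape = (4, 2, 1, 1)

Row-insert the values π_1, π_2, … into P one at a time, bumping the leftmost entry strictly greater than the inserted value down to the next row. The recording tableau Q records, in position (i, j), the step at which that cell was added to P.
  Insert 4 (step 1): P = [4];  Q = [1]
  Insert 1 (step 2): P = [1] / [4];  Q = [1] / [2]
  Insert 8 (step 3): P = [1, 8] / [4];  Q = [1, 3] / [2]
  Insert 3 (step 4): P = [1, 3] / [4, 8];  Q = [1, 3] / [2, 4]
  Insert 5 (step 5): P = [1, 3, 5] / [4, 8];  Q = [1, 3, 5] / [2, 4]
  Insert 7 (step 6): P = [1, 3, 5, 7] / [4, 8];  Q = [1, 3, 5, 6] / [2, 4]
  Insert 6 (step 7): P = [1, 3, 5, 6] / [4, 7] / [8];  Q = [1, 3, 5, 6] / [2, 4] / [7]
  Insert 2 (step 8): P = [1, 2, 5, 6] / [3, 7] / [4] / [8];  Q = [1, 3, 5, 6] / [2, 4] / [7] / [8]
Final shape: (4, 2, 1, 1).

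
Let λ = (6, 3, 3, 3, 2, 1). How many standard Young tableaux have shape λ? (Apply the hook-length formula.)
# SYT of shape (6, 3, 3, 3, 2, 1) = 6789120

Hook-length formula: f^λ = n! / Π hook(c), product over all cells c of the Young diagram. For λ = (6, 3, 3, 3, 2, 1), n = 18 boxes. Hook lengths by row (left-to-right, top-to-bottom): [11, 9, 7, 3, 2, 1]; [7, 5, 3]; [6, 4, 2]; [5, 3, 1]; [3, 1]; [1]. Product of hooks = 943034400. So f^λ = 18! / 943034400 = 6402373705728000 / 943034400 = 6789120.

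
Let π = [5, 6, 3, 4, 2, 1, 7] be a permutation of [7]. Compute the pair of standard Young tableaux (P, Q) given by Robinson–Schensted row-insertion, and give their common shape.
P = [1, 4, 7] / [2, 6] / [3] / [5];  Q = [1, 2, 7] / [3, 4] / [5] / [6];  common shape = (3, 2, 1, 1)

Row-insert the values π_1, π_2, … into P one at a time, bumping the leftmost entry strictly greater than the inserted value down to the next row. The recording tableau Q records, in position (i, j), the step at which that cell was added to P.
  Insert 5 (step 1): P = [5];  Q = [1]
  Insert 6 (step 2): P = [5, 6];  Q = [1, 2]
  Insert 3 (step 3): P = [3, 6] / [5];  Q = [1, 2] / [3]
  Insert 4 (step 4): P = [3, 4] / [5, 6];  Q = [1, 2] / [3, 4]
  Insert 2 (step 5): P = [2, 4] / [3, 6] / [5];  Q = [1, 2] / [3, 4] / [5]
  Insert 1 (step 6): P = [1, 4] / [2, 6] / [3] / [5];  Q = [1, 2] / [3, 4] / [5] / [6]
  Insert 7 (step 7): P = [1, 4, 7] / [2, 6] / [3] / [5];  Q = [1, 2, 7] / [3, 4] / [5] / [6]
Final shape: (3, 2, 1, 1).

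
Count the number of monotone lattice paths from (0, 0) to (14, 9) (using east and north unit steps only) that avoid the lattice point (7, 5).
Number of paths = 555830

Total paths from (0, 0) to (14, 9): C(23, 14) = 817190. Paths through (7, 5): (paths (0, 0) → (7, 5)) × (paths (7, 5) → (14, 9)) = C(12, 7) · C(11, 7) = 792 · 330 = 261360. Avoidance count = 817190 − 261360 = 555830.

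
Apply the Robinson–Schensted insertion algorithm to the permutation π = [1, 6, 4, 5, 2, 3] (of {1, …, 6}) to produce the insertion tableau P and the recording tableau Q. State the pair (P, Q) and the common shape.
P = [1, 2, 3] / [4, 5] / [6];  Q = [1, 2, 4] / [3, 6] / [5];  common shape = (3, 2, 1)

Row-insert the values π_1, π_2, … into P one at a time, bumping the leftmost entry strictly greater than the inserted value down to the next row. The recording tableau Q records, in position (i, j), the step at which that cell was added to P.
  Insert 1 (step 1): P = [1];  Q = [1]
  Insert 6 (step 2): P = [1, 6];  Q = [1, 2]
  Insert 4 (step 3): P = [1, 4] / [6];  Q = [1, 2] / [3]
  Insert 5 (step 4): P = [1, 4, 5] / [6];  Q = [1, 2, 4] / [3]
  Insert 2 (step 5): P = [1, 2, 5] / [4] / [6];  Q = [1, 2, 4] / [3] / [5]
  Insert 3 (step 6): P = [1, 2, 3] / [4, 5] / [6];  Q = [1, 2, 4] / [3, 6] / [5]
Final shape: (3, 2, 1).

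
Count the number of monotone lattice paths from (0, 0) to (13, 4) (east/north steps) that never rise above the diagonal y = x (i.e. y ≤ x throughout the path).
Number of paths = 1700

By the reflection principle (André's argument), the number of monotone paths to (13, 4) with n ≤ m that never go above y = x is C(17, 13) − C(17, 14) = 2380 − 680 = 1700.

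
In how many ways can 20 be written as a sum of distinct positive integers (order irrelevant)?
q(20) = 64

A partition into distinct parts is a strictly decreasing sequence summing to n. The recurrence d(n, m) = d(n, m−1) + d(n−m, m−1) (use part m at most once) with q(n) = d(n, n) gives q(20) = 64. (Euler's theorem: # distinct-part partitions = # odd-part partitions.)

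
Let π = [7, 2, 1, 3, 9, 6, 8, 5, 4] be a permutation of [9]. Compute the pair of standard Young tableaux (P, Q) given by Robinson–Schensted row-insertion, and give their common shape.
P = [1, 3, 4, 8] / [2, 5] / [6, 9] / [7];  Q = [1, 4, 5, 7] / [2, 6] / [3, 8] / [9];  common shape = (4, 2, 2, 1)

Row-insert the values π_1, π_2, … into P one at a time, bumping the leftmost entry strictly greater than the inserted value down to the next row. The recording tableau Q records, in position (i, j), the step at which that cell was added to P.
  Insert 7 (step 1): P = [7];  Q = [1]
  Insert 2 (step 2): P = [2] / [7];  Q = [1] / [2]
  Insert 1 (step 3): P = [1] / [2] / [7];  Q = [1] / [2] / [3]
  Insert 3 (step 4): P = [1, 3] / [2] / [7];  Q = [1, 4] / [2] / [3]
  Insert 9 (step 5): P = [1, 3, 9] / [2] / [7];  Q = [1, 4, 5] / [2] / [3]
  Insert 6 (step 6): P = [1, 3, 6] / [2, 9] / [7];  Q = [1, 4, 5] / [2, 6] / [3]
  Insert 8 (step 7): P = [1, 3, 6, 8] / [2, 9] / [7];  Q = [1, 4, 5, 7] / [2, 6] / [3]
  Insert 5 (step 8): P = [1, 3, 5, 8] / [2, 6] / [7, 9];  Q = [1, 4, 5, 7] / [2, 6] / [3, 8]
  Insert 4 (step 9): P = [1, 3, 4, 8] / [2, 5] / [6, 9] / [7];  Q = [1, 4, 5, 7] / [2, 6] / [3, 8] / [9]
Final shape: (4, 2, 2, 1).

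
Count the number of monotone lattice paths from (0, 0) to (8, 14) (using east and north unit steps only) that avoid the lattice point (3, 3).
Number of paths = 232410

Total paths from (0, 0) to (8, 14): C(22, 8) = 319770. Paths through (3, 3): (paths (0, 0) → (3, 3)) × (paths (3, 3) → (8, 14)) = C(6, 3) · C(16, 5) = 20 · 4368 = 87360. Avoidance count = 319770 − 87360 = 232410.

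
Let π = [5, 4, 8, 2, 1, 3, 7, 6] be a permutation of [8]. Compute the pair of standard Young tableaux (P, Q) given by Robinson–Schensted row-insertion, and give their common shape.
P = [1, 3, 6] / [2, 7] / [4, 8] / [5];  Q = [1, 3, 7] / [2, 6] / [4, 8] / [5];  common shape = (3, 2, 2, 1)

Row-insert the values π_1, π_2, … into P one at a time, bumping the leftmost entry strictly greater than the inserted value down to the next row. The recording tableau Q records, in position (i, j), the step at which that cell was added to P.
  Insert 5 (step 1): P = [5];  Q = [1]
  Insert 4 (step 2): P = [4] / [5];  Q = [1] / [2]
  Insert 8 (step 3): P = [4, 8] / [5];  Q = [1, 3] / [2]
  Insert 2 (step 4): P = [2, 8] / [4] / [5];  Q = [1, 3] / [2] / [4]
  Insert 1 (step 5): P = [1, 8] / [2] / [4] / [5];  Q = [1, 3] / [2] / [4] / [5]
  Insert 3 (step 6): P = [1, 3] / [2, 8] / [4] / [5];  Q = [1, 3] / [2, 6] / [4] / [5]
  Insert 7 (step 7): P = [1, 3, 7] / [2, 8] / [4] / [5];  Q = [1, 3, 7] / [2, 6] / [4] / [5]
  Insert 6 (step 8): P = [1, 3, 6] / [2, 7] / [4, 8] / [5];  Q = [1, 3, 7] / [2, 6] / [4, 8] / [5]
Final shape: (3, 2, 2, 1).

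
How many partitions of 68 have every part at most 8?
p(68, parts ≤ 8) = 163069

Use the recurrence p(n, m) = p(n, m−1) + p(n−m, m): either the largest part is < m (count p(n, m−1)) or the largest part is exactly m (remove one copy of m, count p(n−m, m)). With p(0, ·) = 1 this gives p(68, parts ≤ 8) = 163069. (By conjugating Young diagrams, this also counts partitions of 68 into at most 8 parts.)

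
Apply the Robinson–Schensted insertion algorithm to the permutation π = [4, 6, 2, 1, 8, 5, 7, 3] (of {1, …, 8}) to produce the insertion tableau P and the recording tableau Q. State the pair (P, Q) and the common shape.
P = [1, 3, 7] / [2, 5, 8] / [4, 6];  Q = [1, 2, 5] / [3, 6, 7] / [4, 8];  common shape = (3, 3, 2)

Row-insert the values π_1, π_2, … into P one at a time, bumping the leftmost entry strictly greater than the inserted value down to the next row. The recording tableau Q records, in position (i, j), the step at which that cell was added to P.
  Insert 4 (step 1): P = [4];  Q = [1]
  Insert 6 (step 2): P = [4, 6];  Q = [1, 2]
  Insert 2 (step 3): P = [2, 6] / [4];  Q = [1, 2] / [3]
  Insert 1 (step 4): P = [1, 6] / [2] / [4];  Q = [1, 2] / [3] / [4]
  Insert 8 (step 5): P = [1, 6, 8] / [2] / [4];  Q = [1, 2, 5] / [3] / [4]
  Insert 5 (step 6): P = [1, 5, 8] / [2, 6] / [4];  Q = [1, 2, 5] / [3, 6] / [4]
  Insert 7 (step 7): P = [1, 5, 7] / [2, 6, 8] / [4];  Q = [1, 2, 5] / [3, 6, 7] / [4]
  Insert 3 (step 8): P = [1, 3, 7] / [2, 5, 8] / [4, 6];  Q = [1, 2, 5] / [3, 6, 7] / [4, 8]
Final shape: (3, 3, 2).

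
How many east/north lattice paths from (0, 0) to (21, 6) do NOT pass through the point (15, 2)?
Number of paths = 267450

Total paths from (0, 0) to (21, 6): C(27, 21) = 296010. Paths through (15, 2): (paths (0, 0) → (15, 2)) × (paths (15, 2) → (21, 6)) = C(17, 15) · C(10, 6) = 136 · 210 = 28560. Avoidance count = 296010 − 28560 = 267450.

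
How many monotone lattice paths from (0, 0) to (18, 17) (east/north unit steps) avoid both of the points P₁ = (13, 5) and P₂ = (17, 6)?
Number of paths = 4483851582

Inclusion–exclusion. Total paths: C(35, 18) = 4537567650. Through P₁: C(18, 13)·C(17, 5) = 53018784. Through P₂: C(23, 17)·C(12, 1) = 1211364. Since P₁ is strictly southwest of P₂, a monotone path through both must visit P₁ then P₂; paths through both = C(18, 13)·C(5, 4)·C(12, 1) = 514080. Avoid both = 4537567650 − 53018784 − 1211364 + 514080 = 4483851582.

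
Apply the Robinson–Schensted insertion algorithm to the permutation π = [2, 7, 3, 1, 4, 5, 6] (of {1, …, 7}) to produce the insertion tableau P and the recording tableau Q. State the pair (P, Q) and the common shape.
P = [1, 3, 4, 5, 6] / [2] / [7];  Q = [1, 2, 5, 6, 7] / [3] / [4];  common shape = (5, 1, 1)

Row-insert the values π_1, π_2, … into P one at a time, bumping the leftmost entry strictly greater than the inserted value down to the next row. The recording tableau Q records, in position (i, j), the step at which that cell was added to P.
  Insert 2 (step 1): P = [2];  Q = [1]
  Insert 7 (step 2): P = [2, 7];  Q = [1, 2]
  Insert 3 (step 3): P = [2, 3] / [7];  Q = [1, 2] / [3]
  Insert 1 (step 4): P = [1, 3] / [2] / [7];  Q = [1, 2] / [3] / [4]
  Insert 4 (step 5): P = [1, 3, 4] / [2] / [7];  Q = [1, 2, 5] / [3] / [4]
  Insert 5 (step 6): P = [1, 3, 4, 5] / [2] / [7];  Q = [1, 2, 5, 6] / [3] / [4]
  Insert 6 (step 7): P = [1, 3, 4, 5, 6] / [2] / [7];  Q = [1, 2, 5, 6, 7] / [3] / [4]
Final shape: (5, 1, 1).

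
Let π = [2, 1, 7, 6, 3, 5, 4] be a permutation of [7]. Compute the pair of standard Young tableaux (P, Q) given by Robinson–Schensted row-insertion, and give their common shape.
P = [1, 3, 4] / [2, 5] / [6] / [7];  Q = [1, 3, 6] / [2, 4] / [5] / [7];  common shape = (3, 2, 1, 1)

Row-insert the values π_1, π_2, … into P one at a time, bumping the leftmost entry strictly greater than the inserted value down to the next row. The recording tableau Q records, in position (i, j), the step at which that cell was added to P.
  Insert 2 (step 1): P = [2];  Q = [1]
  Insert 1 (step 2): P = [1] / [2];  Q = [1] / [2]
  Insert 7 (step 3): P = [1, 7] / [2];  Q = [1, 3] / [2]
  Insert 6 (step 4): P = [1, 6] / [2, 7];  Q = [1, 3] / [2, 4]
  Insert 3 (step 5): P = [1, 3] / [2, 6] / [7];  Q = [1, 3] / [2, 4] / [5]
  Insert 5 (step 6): P = [1, 3, 5] / [2, 6] / [7];  Q = [1, 3, 6] / [2, 4] / [5]
  Insert 4 (step 7): P = [1, 3, 4] / [2, 5] / [6] / [7];  Q = [1, 3, 6] / [2, 4] / [5] / [7]
Final shape: (3, 2, 1, 1).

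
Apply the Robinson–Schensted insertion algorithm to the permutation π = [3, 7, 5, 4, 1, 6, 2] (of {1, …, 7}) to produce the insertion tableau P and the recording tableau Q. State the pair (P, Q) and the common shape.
P = [1, 2, 6] / [3, 4] / [5] / [7];  Q = [1, 2, 6] / [3, 7] / [4] / [5];  common shape = (3, 2, 1, 1)

Row-insert the values π_1, π_2, … into P one at a time, bumping the leftmost entry strictly greater than the inserted value down to the next row. The recording tableau Q records, in position (i, j), the step at which that cell was added to P.
  Insert 3 (step 1): P = [3];  Q = [1]
  Insert 7 (step 2): P = [3, 7];  Q = [1, 2]
  Insert 5 (step 3): P = [3, 5] / [7];  Q = [1, 2] / [3]
  Insert 4 (step 4): P = [3, 4] / [5] / [7];  Q = [1, 2] / [3] / [4]
  Insert 1 (step 5): P = [1, 4] / [3] / [5] / [7];  Q = [1, 2] / [3] / [4] / [5]
  Insert 6 (step 6): P = [1, 4, 6] / [3] / [5] / [7];  Q = [1, 2, 6] / [3] / [4] / [5]
  Insert 2 (step 7): P = [1, 2, 6] / [3, 4] / [5] / [7];  Q = [1, 2, 6] / [3, 7] / [4] / [5]
Final shape: (3, 2, 1, 1).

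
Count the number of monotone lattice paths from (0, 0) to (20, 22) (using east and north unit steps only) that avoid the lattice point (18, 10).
Number of paths = 512597404410

Total paths from (0, 0) to (20, 22): C(42, 20) = 513791607420. Paths through (18, 10): (paths (0, 0) → (18, 10)) × (paths (18, 10) → (20, 22)) = C(28, 18) · C(14, 2) = 13123110 · 91 = 1194203010. Avoidance count = 513791607420 − 1194203010 = 512597404410.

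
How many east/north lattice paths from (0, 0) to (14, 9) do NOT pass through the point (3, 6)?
Number of paths = 786614

Total paths from (0, 0) to (14, 9): C(23, 14) = 817190. Paths through (3, 6): (paths (0, 0) → (3, 6)) × (paths (3, 6) → (14, 9)) = C(9, 3) · C(14, 11) = 84 · 364 = 30576. Avoidance count = 817190 − 30576 = 786614.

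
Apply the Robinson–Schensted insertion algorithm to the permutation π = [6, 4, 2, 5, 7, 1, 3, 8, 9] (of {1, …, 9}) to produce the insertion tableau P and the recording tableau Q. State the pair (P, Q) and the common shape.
P = [1, 3, 7, 8, 9] / [2, 5] / [4] / [6];  Q = [1, 4, 5, 8, 9] / [2, 7] / [3] / [6];  common shape = (5, 2, 1, 1)

Row-insert the values π_1, π_2, … into P one at a time, bumping the leftmost entry strictly greater than the inserted value down to the next row. The recording tableau Q records, in position (i, j), the step at which that cell was added to P.
  Insert 6 (step 1): P = [6];  Q = [1]
  Insert 4 (step 2): P = [4] / [6];  Q = [1] / [2]
  Insert 2 (step 3): P = [2] / [4] / [6];  Q = [1] / [2] / [3]
  Insert 5 (step 4): P = [2, 5] / [4] / [6];  Q = [1, 4] / [2] / [3]
  Insert 7 (step 5): P = [2, 5, 7] / [4] / [6];  Q = [1, 4, 5] / [2] / [3]
  Insert 1 (step 6): P = [1, 5, 7] / [2] / [4] / [6];  Q = [1, 4, 5] / [2] / [3] / [6]
  Insert 3 (step 7): P = [1, 3, 7] / [2, 5] / [4] / [6];  Q = [1, 4, 5] / [2, 7] / [3] / [6]
  Insert 8 (step 8): P = [1, 3, 7, 8] / [2, 5] / [4] / [6];  Q = [1, 4, 5, 8] / [2, 7] / [3] / [6]
  Insert 9 (step 9): P = [1, 3, 7, 8, 9] / [2, 5] / [4] / [6];  Q = [1, 4, 5, 8, 9] / [2, 7] / [3] / [6]
Final shape: (5, 2, 1, 1).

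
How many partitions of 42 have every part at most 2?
p(42, parts ≤ 2) = 22

Use the recurrence p(n, m) = p(n, m−1) + p(n−m, m): either the largest part is < m (count p(n, m−1)) or the largest part is exactly m (remove one copy of m, count p(n−m, m)). With p(0, ·) = 1 this gives p(42, parts ≤ 2) = 22. (By conjugating Young diagrams, this also counts partitions of 42 into at most 2 parts.)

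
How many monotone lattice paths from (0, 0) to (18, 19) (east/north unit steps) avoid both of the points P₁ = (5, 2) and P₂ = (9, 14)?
Number of paths = 13598177110

Inclusion–exclusion. Total paths: C(37, 18) = 17672631900. Through P₁: C(7, 5)·C(30, 13) = 2514956850. Through P₂: C(23, 9)·C(14, 9) = 1636014380. Since P₁ is strictly southwest of P₂, a monotone path through both must visit P₁ then P₂; paths through both = C(7, 5)·C(16, 4)·C(14, 9) = 76516440. Avoid both = 17672631900 − 2514956850 − 1636014380 + 76516440 = 13598177110.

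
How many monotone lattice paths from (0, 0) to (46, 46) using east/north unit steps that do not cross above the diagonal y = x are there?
C_46 = 8740328711533173390046320

These NE paths below the diagonal are counted by the Catalan number C_n = (1/(n + 1)) · C(2n, n). For n = 46: C_46 = (1/47) · C(92, 46) = 410795449442059149332177040/47 = 8740328711533173390046320.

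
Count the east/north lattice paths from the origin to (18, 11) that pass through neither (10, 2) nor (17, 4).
Number of paths = 32963958

Inclusion–exclusion. Total paths: C(29, 18) = 34597290. Through P₁: C(12, 10)·C(17, 8) = 1604460. Through P₂: C(21, 17)·C(8, 1) = 47880. Since P₁ is strictly southwest of P₂, a monotone path through both must visit P₁ then P₂; paths through both = C(12, 10)·C(9, 7)·C(8, 1) = 19008. Avoid both = 34597290 − 1604460 − 47880 + 19008 = 32963958.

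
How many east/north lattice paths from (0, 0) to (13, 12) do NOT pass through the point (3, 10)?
Number of paths = 5181424

Total paths from (0, 0) to (13, 12): C(25, 13) = 5200300. Paths through (3, 10): (paths (0, 0) → (3, 10)) × (paths (3, 10) → (13, 12)) = C(13, 3) · C(12, 10) = 286 · 66 = 18876. Avoidance count = 5200300 − 18876 = 5181424.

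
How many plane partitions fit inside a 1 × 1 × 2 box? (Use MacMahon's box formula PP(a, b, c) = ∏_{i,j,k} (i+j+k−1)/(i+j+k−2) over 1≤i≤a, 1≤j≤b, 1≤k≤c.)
PP(1, 1, 2) = 3

Evaluate the triple product over i = 1..1, j = 1..1, k = 1..2. The factors are (2/1) · (3/2). The numerators and denominators telescope so the product is an integer; carrying out the multiplication exactly gives PP(1, 1, 2) = 3.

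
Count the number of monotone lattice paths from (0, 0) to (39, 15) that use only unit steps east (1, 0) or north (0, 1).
Number of paths = 8654327655120

A monotone lattice path from (0, 0) to (39, 15) consists of 39 east steps and 15 north steps in some order, so it is determined by which 39 of the 54 steps are east. The count is C(54, 39) = 8654327655120.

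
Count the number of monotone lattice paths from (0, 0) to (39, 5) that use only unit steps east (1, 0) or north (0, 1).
Number of paths = 1086008

A monotone lattice path from (0, 0) to (39, 5) consists of 39 east steps and 5 north steps in some order, so it is determined by which 39 of the 44 steps are east. The count is C(44, 39) = 1086008.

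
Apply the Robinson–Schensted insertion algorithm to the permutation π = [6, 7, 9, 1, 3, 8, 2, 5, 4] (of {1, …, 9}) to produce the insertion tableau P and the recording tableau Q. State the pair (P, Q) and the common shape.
P = [1, 2, 4] / [3, 5, 8] / [6, 7] / [9];  Q = [1, 2, 3] / [4, 5, 6] / [7, 8] / [9];  common shape = (3, 3, 2, 1)

Row-insert the values π_1, π_2, … into P one at a time, bumping the leftmost entry strictly greater than the inserted value down to the next row. The recording tableau Q records, in position (i, j), the step at which that cell was added to P.
  Insert 6 (step 1): P = [6];  Q = [1]
  Insert 7 (step 2): P = [6, 7];  Q = [1, 2]
  Insert 9 (step 3): P = [6, 7, 9];  Q = [1, 2, 3]
  Insert 1 (step 4): P = [1, 7, 9] / [6];  Q = [1, 2, 3] / [4]
  Insert 3 (step 5): P = [1, 3, 9] / [6, 7];  Q = [1, 2, 3] / [4, 5]
  Insert 8 (step 6): P = [1, 3, 8] / [6, 7, 9];  Q = [1, 2, 3] / [4, 5, 6]
  Insert 2 (step 7): P = [1, 2, 8] / [3, 7, 9] / [6];  Q = [1, 2, 3] / [4, 5, 6] / [7]
  Insert 5 (step 8): P = [1, 2, 5] / [3, 7, 8] / [6, 9];  Q = [1, 2, 3] / [4, 5, 6] / [7, 8]
  Insert 4 (step 9): P = [1, 2, 4] / [3, 5, 8] / [6, 7] / [9];  Q = [1, 2, 3] / [4, 5, 6] / [7, 8] / [9]
Final shape: (3, 3, 2, 1).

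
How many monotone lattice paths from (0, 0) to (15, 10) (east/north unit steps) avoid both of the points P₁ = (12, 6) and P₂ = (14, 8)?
Number of paths = 1993862

Inclusion–exclusion. Total paths: C(25, 15) = 3268760. Through P₁: C(18, 12)·C(7, 3) = 649740. Through P₂: C(22, 14)·C(3, 1) = 959310. Since P₁ is strictly southwest of P₂, a monotone path through both must visit P₁ then P₂; paths through both = C(18, 12)·C(4, 2)·C(3, 1) = 334152. Avoid both = 3268760 − 649740 − 959310 + 334152 = 1993862.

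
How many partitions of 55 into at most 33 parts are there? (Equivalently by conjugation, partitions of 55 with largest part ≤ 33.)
p(55, parts ≤ 33) = 447770

Use the recurrence p(n, m) = p(n, m−1) + p(n−m, m): either the largest part is < m (count p(n, m−1)) or the largest part is exactly m (remove one copy of m, count p(n−m, m)). With p(0, ·) = 1 this gives p(55, parts ≤ 33) = 447770. (By conjugating Young diagrams, this also counts partitions of 55 into at most 33 parts.)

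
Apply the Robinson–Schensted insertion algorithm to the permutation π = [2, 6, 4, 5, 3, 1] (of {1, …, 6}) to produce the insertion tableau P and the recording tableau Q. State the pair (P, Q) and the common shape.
P = [1, 3, 5] / [2] / [4] / [6];  Q = [1, 2, 4] / [3] / [5] / [6];  common shape = (3, 1, 1, 1)

Row-insert the values π_1, π_2, … into P one at a time, bumping the leftmost entry strictly greater than the inserted value down to the next row. The recording tableau Q records, in position (i, j), the step at which that cell was added to P.
  Insert 2 (step 1): P = [2];  Q = [1]
  Insert 6 (step 2): P = [2, 6];  Q = [1, 2]
  Insert 4 (step 3): P = [2, 4] / [6];  Q = [1, 2] / [3]
  Insert 5 (step 4): P = [2, 4, 5] / [6];  Q = [1, 2, 4] / [3]
  Insert 3 (step 5): P = [2, 3, 5] / [4] / [6];  Q = [1, 2, 4] / [3] / [5]
  Insert 1 (step 6): P = [1, 3, 5] / [2] / [4] / [6];  Q = [1, 2, 4] / [3] / [5] / [6]
Final shape: (3, 1, 1, 1).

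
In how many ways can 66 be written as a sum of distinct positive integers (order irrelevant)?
q(66) = 20132

A partition into distinct parts is a strictly decreasing sequence summing to n. The recurrence d(n, m) = d(n, m−1) + d(n−m, m−1) (use part m at most once) with q(n) = d(n, n) gives q(66) = 20132. (Euler's theorem: # distinct-part partitions = # odd-part partitions.)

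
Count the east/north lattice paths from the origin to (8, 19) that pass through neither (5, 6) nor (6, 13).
Number of paths = 1305147

Inclusion–exclusion. Total paths: C(27, 8) = 2220075. Through P₁: C(11, 5)·C(16, 3) = 258720. Through P₂: C(19, 6)·C(8, 2) = 759696. Since P₁ is strictly southwest of P₂, a monotone path through both must visit P₁ then P₂; paths through both = C(11, 5)·C(8, 1)·C(8, 2) = 103488. Avoid both = 2220075 − 258720 − 759696 + 103488 = 1305147.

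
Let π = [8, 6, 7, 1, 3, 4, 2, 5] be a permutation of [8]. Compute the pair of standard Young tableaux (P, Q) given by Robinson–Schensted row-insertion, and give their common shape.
P = [1, 2, 4, 5] / [3, 7] / [6] / [8];  Q = [1, 3, 6, 8] / [2, 5] / [4] / [7];  common shape = (4, 2, 1, 1)

Row-insert the values π_1, π_2, … into P one at a time, bumping the leftmost entry strictly greater than the inserted value down to the next row. The recording tableau Q records, in position (i, j), the step at which that cell was added to P.
  Insert 8 (step 1): P = [8];  Q = [1]
  Insert 6 (step 2): P = [6] / [8];  Q = [1] / [2]
  Insert 7 (step 3): P = [6, 7] / [8];  Q = [1, 3] / [2]
  Insert 1 (step 4): P = [1, 7] / [6] / [8];  Q = [1, 3] / [2] / [4]
  Insert 3 (step 5): P = [1, 3] / [6, 7] / [8];  Q = [1, 3] / [2, 5] / [4]
  Insert 4 (step 6): P = [1, 3, 4] / [6, 7] / [8];  Q = [1, 3, 6] / [2, 5] / [4]
  Insert 2 (step 7): P = [1, 2, 4] / [3, 7] / [6] / [8];  Q = [1, 3, 6] / [2, 5] / [4] / [7]
  Insert 5 (step 8): P = [1, 2, 4, 5] / [3, 7] / [6] / [8];  Q = [1, 3, 6, 8] / [2, 5] / [4] / [7]
Final shape: (4, 2, 1, 1).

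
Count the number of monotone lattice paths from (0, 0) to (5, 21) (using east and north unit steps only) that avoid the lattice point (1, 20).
Number of paths = 65675

Total paths from (0, 0) to (5, 21): C(26, 5) = 65780. Paths through (1, 20): (paths (0, 0) → (1, 20)) × (paths (1, 20) → (5, 21)) = C(21, 1) · C(5, 4) = 21 · 5 = 105. Avoidance count = 65780 − 105 = 65675.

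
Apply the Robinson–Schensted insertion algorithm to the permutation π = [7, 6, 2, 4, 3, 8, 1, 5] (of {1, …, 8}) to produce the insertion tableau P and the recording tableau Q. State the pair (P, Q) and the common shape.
P = [1, 3, 5] / [2, 8] / [4] / [6] / [7];  Q = [1, 4, 6] / [2, 8] / [3] / [5] / [7];  common shape = (3, 2, 1, 1, 1)

Row-insert the values π_1, π_2, … into P one at a time, bumping the leftmost entry strictly greater than the inserted value down to the next row. The recording tableau Q records, in position (i, j), the step at which that cell was added to P.
  Insert 7 (step 1): P = [7];  Q = [1]
  Insert 6 (step 2): P = [6] / [7];  Q = [1] / [2]
  Insert 2 (step 3): P = [2] / [6] / [7];  Q = [1] / [2] / [3]
  Insert 4 (step 4): P = [2, 4] / [6] / [7];  Q = [1, 4] / [2] / [3]
  Insert 3 (step 5): P = [2, 3] / [4] / [6] / [7];  Q = [1, 4] / [2] / [3] / [5]
  Insert 8 (step 6): P = [2, 3, 8] / [4] / [6] / [7];  Q = [1, 4, 6] / [2] / [3] / [5]
  Insert 1 (step 7): P = [1, 3, 8] / [2] / [4] / [6] / [7];  Q = [1, 4, 6] / [2] / [3] / [5] / [7]
  Insert 5 (step 8): P = [1, 3, 5] / [2, 8] / [4] / [6] / [7];  Q = [1, 4, 6] / [2, 8] / [3] / [5] / [7]
Final shape: (3, 2, 1, 1, 1).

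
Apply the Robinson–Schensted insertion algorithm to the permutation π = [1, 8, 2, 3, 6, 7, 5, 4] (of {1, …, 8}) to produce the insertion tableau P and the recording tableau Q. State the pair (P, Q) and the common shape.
P = [1, 2, 3, 4, 7] / [5] / [6] / [8];  Q = [1, 2, 4, 5, 6] / [3] / [7] / [8];  common shape = (5, 1, 1, 1)

Row-insert the values π_1, π_2, … into P one at a time, bumping the leftmost entry strictly greater than the inserted value down to the next row. The recording tableau Q records, in position (i, j), the step at which that cell was added to P.
  Insert 1 (step 1): P = [1];  Q = [1]
  Insert 8 (step 2): P = [1, 8];  Q = [1, 2]
  Insert 2 (step 3): P = [1, 2] / [8];  Q = [1, 2] / [3]
  Insert 3 (step 4): P = [1, 2, 3] / [8];  Q = [1, 2, 4] / [3]
  Insert 6 (step 5): P = [1, 2, 3, 6] / [8];  Q = [1, 2, 4, 5] / [3]
  Insert 7 (step 6): P = [1, 2, 3, 6, 7] / [8];  Q = [1, 2, 4, 5, 6] / [3]
  Insert 5 (step 7): P = [1, 2, 3, 5, 7] / [6] / [8];  Q = [1, 2, 4, 5, 6] / [3] / [7]
  Insert 4 (step 8): P = [1, 2, 3, 4, 7] / [5] / [6] / [8];  Q = [1, 2, 4, 5, 6] / [3] / [7] / [8]
Final shape: (5, 1, 1, 1).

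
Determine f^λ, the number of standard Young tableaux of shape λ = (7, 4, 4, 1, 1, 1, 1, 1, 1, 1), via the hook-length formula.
# SYT of shape (7, 4, 4, 1, 1, 1, 1, 1, 1, 1) = 363738375

Hook-length formula: f^λ = n! / Π hook(c), product over all cells c of the Young diagram. For λ = (7, 4, 4, 1, 1, 1, 1, 1, 1, 1), n = 22 boxes. Hook lengths by row (left-to-right, top-to-bottom): [16, 8, 7, 6, 3, 2, 1]; [12, 4, 3, 2]; [11, 3, 2, 1]; [7]; [6]; [5]; [4]; [3]; [2]; [1]. Product of hooks = 3090135121920. So f^λ = 22! / 3090135121920 = 1124000727777607680000 / 3090135121920 = 363738375.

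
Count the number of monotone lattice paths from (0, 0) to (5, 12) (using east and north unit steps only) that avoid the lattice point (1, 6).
Number of paths = 4718

Total paths from (0, 0) to (5, 12): C(17, 5) = 6188. Paths through (1, 6): (paths (0, 0) → (1, 6)) × (paths (1, 6) → (5, 12)) = C(7, 1) · C(10, 4) = 7 · 210 = 1470. Avoidance count = 6188 − 1470 = 4718.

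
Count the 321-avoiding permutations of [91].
C_91 = 3935312233584004685417853572763349509774031680023800

These 321-avoiding permutations are counted by the Catalan number C_n = (1/(n + 1)) · C(2n, n). For n = 91: C_91 = (1/92) · C(182, 91) = 362048725489728431058442528694228154899210914562189600/92 = 3935312233584004685417853572763349509774031680023800.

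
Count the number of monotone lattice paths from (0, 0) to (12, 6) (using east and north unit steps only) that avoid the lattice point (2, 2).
Number of paths = 12558

Total paths from (0, 0) to (12, 6): C(18, 12) = 18564. Paths through (2, 2): (paths (0, 0) → (2, 2)) × (paths (2, 2) → (12, 6)) = C(4, 2) · C(14, 10) = 6 · 1001 = 6006. Avoidance count = 18564 − 6006 = 12558.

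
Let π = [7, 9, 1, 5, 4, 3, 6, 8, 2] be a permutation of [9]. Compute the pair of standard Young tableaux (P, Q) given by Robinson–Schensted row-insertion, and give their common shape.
P = [1, 2, 6, 8] / [3, 9] / [4] / [5] / [7];  Q = [1, 2, 7, 8] / [3, 4] / [5] / [6] / [9];  common shape = (4, 2, 1, 1, 1)

Row-insert the values π_1, π_2, … into P one at a time, bumping the leftmost entry strictly greater than the inserted value down to the next row. The recording tableau Q records, in position (i, j), the step at which that cell was added to P.
  Insert 7 (step 1): P = [7];  Q = [1]
  Insert 9 (step 2): P = [7, 9];  Q = [1, 2]
  Insert 1 (step 3): P = [1, 9] / [7];  Q = [1, 2] / [3]
  Insert 5 (step 4): P = [1, 5] / [7, 9];  Q = [1, 2] / [3, 4]
  Insert 4 (step 5): P = [1, 4] / [5, 9] / [7];  Q = [1, 2] / [3, 4] / [5]
  Insert 3 (step 6): P = [1, 3] / [4, 9] / [5] / [7];  Q = [1, 2] / [3, 4] / [5] / [6]
  Insert 6 (step 7): P = [1, 3, 6] / [4, 9] / [5] / [7];  Q = [1, 2, 7] / [3, 4] / [5] / [6]
  Insert 8 (step 8): P = [1, 3, 6, 8] / [4, 9] / [5] / [7];  Q = [1, 2, 7, 8] / [3, 4] / [5] / [6]
  Insert 2 (step 9): P = [1, 2, 6, 8] / [3, 9] / [4] / [5] / [7];  Q = [1, 2, 7, 8] / [3, 4] / [5] / [6] / [9]
Final shape: (4, 2, 1, 1, 1).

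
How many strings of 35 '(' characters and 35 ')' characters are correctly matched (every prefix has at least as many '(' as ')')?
C_35 = 3116285494907301262

These balanced parentheses are counted by the Catalan number C_n = (1/(n + 1)) · C(2n, n). For n = 35: C_35 = (1/36) · C(70, 35) = 112186277816662845432/36 = 3116285494907301262.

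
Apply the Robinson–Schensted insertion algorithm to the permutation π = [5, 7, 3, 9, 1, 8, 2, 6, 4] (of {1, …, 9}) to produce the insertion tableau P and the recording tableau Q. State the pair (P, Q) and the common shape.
P = [1, 2, 4] / [3, 6, 8] / [5, 7] / [9];  Q = [1, 2, 4] / [3, 6, 8] / [5, 7] / [9];  common shape = (3, 3, 2, 1)

Row-insert the values π_1, π_2, … into P one at a time, bumping the leftmost entry strictly greater than the inserted value down to the next row. The recording tableau Q records, in position (i, j), the step at which that cell was added to P.
  Insert 5 (step 1): P = [5];  Q = [1]
  Insert 7 (step 2): P = [5, 7];  Q = [1, 2]
  Insert 3 (step 3): P = [3, 7] / [5];  Q = [1, 2] / [3]
  Insert 9 (step 4): P = [3, 7, 9] / [5];  Q = [1, 2, 4] / [3]
  Insert 1 (step 5): P = [1, 7, 9] / [3] / [5];  Q = [1, 2, 4] / [3] / [5]
  Insert 8 (step 6): P = [1, 7, 8] / [3, 9] / [5];  Q = [1, 2, 4] / [3, 6] / [5]
  Insert 2 (step 7): P = [1, 2, 8] / [3, 7] / [5, 9];  Q = [1, 2, 4] / [3, 6] / [5, 7]
  Insert 6 (step 8): P = [1, 2, 6] / [3, 7, 8] / [5, 9];  Q = [1, 2, 4] / [3, 6, 8] / [5, 7]
  Insert 4 (step 9): P = [1, 2, 4] / [3, 6, 8] / [5, 7] / [9];  Q = [1, 2, 4] / [3, 6, 8] / [5, 7] / [9]
Final shape: (3, 3, 2, 1).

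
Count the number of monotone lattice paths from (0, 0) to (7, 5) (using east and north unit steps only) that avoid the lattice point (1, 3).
Number of paths = 680

Total paths from (0, 0) to (7, 5): C(12, 7) = 792. Paths through (1, 3): (paths (0, 0) → (1, 3)) × (paths (1, 3) → (7, 5)) = C(4, 1) · C(8, 6) = 4 · 28 = 112. Avoidance count = 792 − 112 = 680.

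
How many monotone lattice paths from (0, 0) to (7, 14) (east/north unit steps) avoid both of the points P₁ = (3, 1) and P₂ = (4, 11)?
Number of paths = 80340

Inclusion–exclusion. Total paths: C(21, 7) = 116280. Through P₁: C(4, 3)·C(17, 4) = 9520. Through P₂: C(15, 4)·C(6, 3) = 27300. Since P₁ is strictly southwest of P₂, a monotone path through both must visit P₁ then P₂; paths through both = C(4, 3)·C(11, 1)·C(6, 3) = 880. Avoid both = 116280 − 9520 − 27300 + 880 = 80340.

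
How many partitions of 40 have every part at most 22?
p(40, parts ≤ 22) = 36126

Use the recurrence p(n, m) = p(n, m−1) + p(n−m, m): either the largest part is < m (count p(n, m−1)) or the largest part is exactly m (remove one copy of m, count p(n−m, m)). With p(0, ·) = 1 this gives p(40, parts ≤ 22) = 36126. (By conjugating Young diagrams, this also counts partitions of 40 into at most 22 parts.)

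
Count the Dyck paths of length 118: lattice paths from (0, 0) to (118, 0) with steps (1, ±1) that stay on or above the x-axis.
C_59 = 405944995127576985730643443367112

These Dyck paths are counted by the Catalan number C_n = (1/(n + 1)) · C(2n, n). For n = 59: C_59 = (1/60) · C(118, 59) = 24356699707654619143838606602026720/60 = 405944995127576985730643443367112.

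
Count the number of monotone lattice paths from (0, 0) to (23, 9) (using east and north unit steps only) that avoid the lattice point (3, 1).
Number of paths = 15616380

Total paths from (0, 0) to (23, 9): C(32, 23) = 28048800. Paths through (3, 1): (paths (0, 0) → (3, 1)) × (paths (3, 1) → (23, 9)) = C(4, 3) · C(28, 20) = 4 · 3108105 = 12432420. Avoidance count = 28048800 − 12432420 = 15616380.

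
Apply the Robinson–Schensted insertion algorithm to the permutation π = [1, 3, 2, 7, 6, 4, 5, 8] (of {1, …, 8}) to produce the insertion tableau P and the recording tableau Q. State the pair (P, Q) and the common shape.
P = [1, 2, 4, 5, 8] / [3, 6] / [7];  Q = [1, 2, 4, 7, 8] / [3, 5] / [6];  common shape = (5, 2, 1)

Row-insert the values π_1, π_2, … into P one at a time, bumping the leftmost entry strictly greater than the inserted value down to the next row. The recording tableau Q records, in position (i, j), the step at which that cell was added to P.
  Insert 1 (step 1): P = [1];  Q = [1]
  Insert 3 (step 2): P = [1, 3];  Q = [1, 2]
  Insert 2 (step 3): P = [1, 2] / [3];  Q = [1, 2] / [3]
  Insert 7 (step 4): P = [1, 2, 7] / [3];  Q = [1, 2, 4] / [3]
  Insert 6 (step 5): P = [1, 2, 6] / [3, 7];  Q = [1, 2, 4] / [3, 5]
  Insert 4 (step 6): P = [1, 2, 4] / [3, 6] / [7];  Q = [1, 2, 4] / [3, 5] / [6]
  Insert 5 (step 7): P = [1, 2, 4, 5] / [3, 6] / [7];  Q = [1, 2, 4, 7] / [3, 5] / [6]
  Insert 8 (step 8): P = [1, 2, 4, 5, 8] / [3, 6] / [7];  Q = [1, 2, 4, 7, 8] / [3, 5] / [6]
Final shape: (5, 2, 1).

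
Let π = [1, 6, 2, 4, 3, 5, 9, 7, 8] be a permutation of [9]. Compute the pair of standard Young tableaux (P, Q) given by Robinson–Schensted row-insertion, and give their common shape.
P = [1, 2, 3, 5, 7, 8] / [4, 9] / [6];  Q = [1, 2, 4, 6, 7, 9] / [3, 8] / [5];  common shape = (6, 2, 1)

Row-insert the values π_1, π_2, … into P one at a time, bumping the leftmost entry strictly greater than the inserted value down to the next row. The recording tableau Q records, in position (i, j), the step at which that cell was added to P.
  Insert 1 (step 1): P = [1];  Q = [1]
  Insert 6 (step 2): P = [1, 6];  Q = [1, 2]
  Insert 2 (step 3): P = [1, 2] / [6];  Q = [1, 2] / [3]
  Insert 4 (step 4): P = [1, 2, 4] / [6];  Q = [1, 2, 4] / [3]
  Insert 3 (step 5): P = [1, 2, 3] / [4] / [6];  Q = [1, 2, 4] / [3] / [5]
  Insert 5 (step 6): P = [1, 2, 3, 5] / [4] / [6];  Q = [1, 2, 4, 6] / [3] / [5]
  Insert 9 (step 7): P = [1, 2, 3, 5, 9] / [4] / [6];  Q = [1, 2, 4, 6, 7] / [3] / [5]
  Insert 7 (step 8): P = [1, 2, 3, 5, 7] / [4, 9] / [6];  Q = [1, 2, 4, 6, 7] / [3, 8] / [5]
  Insert 8 (step 9): P = [1, 2, 3, 5, 7, 8] / [4, 9] / [6];  Q = [1, 2, 4, 6, 7, 9] / [3, 8] / [5]
Final shape: (6, 2, 1).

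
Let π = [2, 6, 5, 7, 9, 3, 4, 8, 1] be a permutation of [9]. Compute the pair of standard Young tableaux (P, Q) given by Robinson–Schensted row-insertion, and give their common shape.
P = [1, 3, 4, 8] / [2, 7, 9] / [5] / [6];  Q = [1, 2, 4, 5] / [3, 7, 8] / [6] / [9];  common shape = (4, 3, 1, 1)

Row-insert the values π_1, π_2, … into P one at a time, bumping the leftmost entry strictly greater than the inserted value down to the next row. The recording tableau Q records, in position (i, j), the step at which that cell was added to P.
  Insert 2 (step 1): P = [2];  Q = [1]
  Insert 6 (step 2): P = [2, 6];  Q = [1, 2]
  Insert 5 (step 3): P = [2, 5] / [6];  Q = [1, 2] / [3]
  Insert 7 (step 4): P = [2, 5, 7] / [6];  Q = [1, 2, 4] / [3]
  Insert 9 (step 5): P = [2, 5, 7, 9] / [6];  Q = [1, 2, 4, 5] / [3]
  Insert 3 (step 6): P = [2, 3, 7, 9] / [5] / [6];  Q = [1, 2, 4, 5] / [3] / [6]
  Insert 4 (step 7): P = [2, 3, 4, 9] / [5, 7] / [6];  Q = [1, 2, 4, 5] / [3, 7] / [6]
  Insert 8 (step 8): P = [2, 3, 4, 8] / [5, 7, 9] / [6];  Q = [1, 2, 4, 5] / [3, 7, 8] / [6]
  Insert 1 (step 9): P = [1, 3, 4, 8] / [2, 7, 9] / [5] / [6];  Q = [1, 2, 4, 5] / [3, 7, 8] / [6] / [9]
Final shape: (4, 3, 1, 1).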